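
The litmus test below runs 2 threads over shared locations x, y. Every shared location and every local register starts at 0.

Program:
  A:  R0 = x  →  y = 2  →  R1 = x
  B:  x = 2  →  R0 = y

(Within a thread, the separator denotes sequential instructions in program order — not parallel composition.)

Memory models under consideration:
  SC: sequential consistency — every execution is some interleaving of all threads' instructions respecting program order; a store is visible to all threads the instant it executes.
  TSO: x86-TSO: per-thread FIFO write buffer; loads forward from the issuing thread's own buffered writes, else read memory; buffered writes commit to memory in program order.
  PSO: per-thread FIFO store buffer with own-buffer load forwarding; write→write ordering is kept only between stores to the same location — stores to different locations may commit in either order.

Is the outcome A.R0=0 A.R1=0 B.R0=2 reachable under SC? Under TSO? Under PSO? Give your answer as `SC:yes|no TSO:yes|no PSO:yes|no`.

SC:yes TSO:yes PSO:yes

outcome vector order: (A.R0,A.R1,B.R0)
[SC] allowed = {(0,0,2), (0,2,0), (0,2,2), (2,2,0), (2,2,2)}
[TSO] allowed = {(0,0,0), (0,0,2), (0,2,0), (0,2,2), (2,2,0), (2,2,2)}
[PSO] allowed = {(0,0,0), (0,0,2), (0,2,0), (0,2,2), (2,2,0), (2,2,2)}
target (0,0,2) ∈ {SC,TSO,PSO}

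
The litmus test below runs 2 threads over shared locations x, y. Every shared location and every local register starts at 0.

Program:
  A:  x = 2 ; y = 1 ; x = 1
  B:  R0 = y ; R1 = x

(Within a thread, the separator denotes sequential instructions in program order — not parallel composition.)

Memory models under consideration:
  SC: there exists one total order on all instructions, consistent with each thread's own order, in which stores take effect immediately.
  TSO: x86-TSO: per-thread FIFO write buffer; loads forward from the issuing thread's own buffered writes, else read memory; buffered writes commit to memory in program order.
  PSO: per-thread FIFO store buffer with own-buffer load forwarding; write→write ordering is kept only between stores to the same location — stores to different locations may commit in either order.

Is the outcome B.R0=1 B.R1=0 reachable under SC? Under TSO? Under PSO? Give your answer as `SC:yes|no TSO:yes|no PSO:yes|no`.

SC:no TSO:no PSO:yes

outcome vector order: (B.R0,B.R1)
under SC → 0/0 0/1 0/2 1/1 1/2
under TSO → 0/0 0/1 0/2 1/1 1/2
under PSO → 0/0 0/1 0/2 1/0 1/1 1/2
target 1/0 ∈ {PSO}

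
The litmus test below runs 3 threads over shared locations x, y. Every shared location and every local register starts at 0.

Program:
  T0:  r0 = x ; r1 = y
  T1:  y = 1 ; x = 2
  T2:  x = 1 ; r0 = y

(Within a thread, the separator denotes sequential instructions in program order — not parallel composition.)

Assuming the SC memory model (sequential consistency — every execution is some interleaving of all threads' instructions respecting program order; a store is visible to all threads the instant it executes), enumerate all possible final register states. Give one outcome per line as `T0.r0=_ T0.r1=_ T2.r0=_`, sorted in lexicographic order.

outcome vector order: (T0.r0,T0.r1,T2.r0)
|SC outcomes| = 10

T0.r0=0 T0.r1=0 T2.r0=0
T0.r0=0 T0.r1=0 T2.r0=1
T0.r0=0 T0.r1=1 T2.r0=0
T0.r0=0 T0.r1=1 T2.r0=1
T0.r0=1 T0.r1=0 T2.r0=0
T0.r0=1 T0.r1=0 T2.r0=1
T0.r0=1 T0.r1=1 T2.r0=0
T0.r0=1 T0.r1=1 T2.r0=1
T0.r0=2 T0.r1=1 T2.r0=0
T0.r0=2 T0.r1=1 T2.r0=1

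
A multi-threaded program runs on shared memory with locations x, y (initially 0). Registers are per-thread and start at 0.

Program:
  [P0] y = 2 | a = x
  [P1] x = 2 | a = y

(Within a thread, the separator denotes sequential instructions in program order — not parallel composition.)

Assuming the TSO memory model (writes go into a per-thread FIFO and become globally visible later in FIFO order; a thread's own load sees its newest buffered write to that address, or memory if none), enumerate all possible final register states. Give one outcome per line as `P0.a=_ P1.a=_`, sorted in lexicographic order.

P0.a=0 P1.a=0
P0.a=0 P1.a=2
P0.a=2 P1.a=0
P0.a=2 P1.a=2

outcome vector order: (P0.a,P1.a)
|TSO outcomes| = 4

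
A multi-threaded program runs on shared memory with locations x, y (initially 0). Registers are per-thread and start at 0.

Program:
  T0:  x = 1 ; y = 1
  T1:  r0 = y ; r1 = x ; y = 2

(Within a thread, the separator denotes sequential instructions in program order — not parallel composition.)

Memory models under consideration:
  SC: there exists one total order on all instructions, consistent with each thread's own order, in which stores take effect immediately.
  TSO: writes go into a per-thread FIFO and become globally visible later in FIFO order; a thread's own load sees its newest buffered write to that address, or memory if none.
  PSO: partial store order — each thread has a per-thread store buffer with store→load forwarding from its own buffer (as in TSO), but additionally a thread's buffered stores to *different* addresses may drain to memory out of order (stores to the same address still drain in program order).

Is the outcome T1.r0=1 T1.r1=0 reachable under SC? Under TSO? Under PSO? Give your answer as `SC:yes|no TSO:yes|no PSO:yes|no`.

outcome vector order: (T1.r0,T1.r1)
SC: 3 outcomes — {<0 0> <0 1> <1 1>}
TSO: 3 outcomes — {<0 0> <0 1> <1 1>}
PSO: 4 outcomes — {<0 0> <0 1> <1 0> <1 1>}
target <1 0> ∈ {PSO}

SC:no TSO:no PSO:yes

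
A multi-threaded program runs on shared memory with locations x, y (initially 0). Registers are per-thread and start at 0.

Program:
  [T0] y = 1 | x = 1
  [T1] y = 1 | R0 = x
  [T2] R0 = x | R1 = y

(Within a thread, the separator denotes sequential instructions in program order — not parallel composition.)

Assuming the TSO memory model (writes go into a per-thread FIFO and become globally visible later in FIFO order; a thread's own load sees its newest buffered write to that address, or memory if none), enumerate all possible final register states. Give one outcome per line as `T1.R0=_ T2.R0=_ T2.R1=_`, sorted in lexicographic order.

T1.R0=0 T2.R0=0 T2.R1=0
T1.R0=0 T2.R0=0 T2.R1=1
T1.R0=0 T2.R0=1 T2.R1=1
T1.R0=1 T2.R0=0 T2.R1=0
T1.R0=1 T2.R0=0 T2.R1=1
T1.R0=1 T2.R0=1 T2.R1=1

outcome vector order: (T1.R0,T2.R0,T2.R1)
|TSO outcomes| = 6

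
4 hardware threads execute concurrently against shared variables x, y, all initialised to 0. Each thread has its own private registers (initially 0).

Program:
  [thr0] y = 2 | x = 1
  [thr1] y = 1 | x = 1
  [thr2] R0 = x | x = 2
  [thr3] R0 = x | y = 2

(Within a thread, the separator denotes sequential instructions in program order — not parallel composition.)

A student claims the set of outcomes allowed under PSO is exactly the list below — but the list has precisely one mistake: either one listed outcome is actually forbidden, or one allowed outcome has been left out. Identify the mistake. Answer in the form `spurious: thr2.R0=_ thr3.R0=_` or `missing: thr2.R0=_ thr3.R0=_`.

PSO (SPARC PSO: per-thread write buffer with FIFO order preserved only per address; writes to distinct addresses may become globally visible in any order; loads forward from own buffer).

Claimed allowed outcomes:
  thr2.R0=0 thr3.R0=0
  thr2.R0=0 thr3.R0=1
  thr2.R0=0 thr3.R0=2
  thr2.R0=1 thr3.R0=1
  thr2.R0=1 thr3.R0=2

missing: thr2.R0=1 thr3.R0=0

outcome vector order: (thr2.R0,thr3.R0)
PSO (6): <0 0>, <0 1>, <0 2>, <1 0>, <1 1>, <1 2>
PSO∖claimed = {<1 0>}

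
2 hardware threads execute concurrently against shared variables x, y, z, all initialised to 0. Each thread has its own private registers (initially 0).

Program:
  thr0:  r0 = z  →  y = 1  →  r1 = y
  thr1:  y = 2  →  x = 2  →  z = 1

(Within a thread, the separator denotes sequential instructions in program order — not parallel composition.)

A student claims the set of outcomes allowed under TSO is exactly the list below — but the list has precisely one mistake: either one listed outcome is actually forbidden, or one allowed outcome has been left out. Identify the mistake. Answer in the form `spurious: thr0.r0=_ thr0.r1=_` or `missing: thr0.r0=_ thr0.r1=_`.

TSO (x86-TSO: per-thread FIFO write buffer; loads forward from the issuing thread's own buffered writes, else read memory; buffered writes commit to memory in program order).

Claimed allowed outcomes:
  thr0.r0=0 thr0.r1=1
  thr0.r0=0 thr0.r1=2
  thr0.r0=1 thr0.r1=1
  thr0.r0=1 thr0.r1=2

spurious: thr0.r0=1 thr0.r1=2

outcome vector order: (thr0.r0,thr0.r1)
[TSO] allowed = {<0 1> <0 2> <1 1>}
claimed∖TSO = {<1 2>}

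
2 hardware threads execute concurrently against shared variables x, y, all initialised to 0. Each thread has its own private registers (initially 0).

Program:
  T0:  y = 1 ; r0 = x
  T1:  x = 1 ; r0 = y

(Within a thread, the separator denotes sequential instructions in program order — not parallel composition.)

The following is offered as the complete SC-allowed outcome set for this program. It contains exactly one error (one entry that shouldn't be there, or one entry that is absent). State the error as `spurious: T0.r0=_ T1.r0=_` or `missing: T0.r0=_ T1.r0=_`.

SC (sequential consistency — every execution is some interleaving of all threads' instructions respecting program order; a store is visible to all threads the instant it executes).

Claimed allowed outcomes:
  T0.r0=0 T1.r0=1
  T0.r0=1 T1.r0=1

missing: T0.r0=1 T1.r0=0

outcome vector order: (T0.r0,T1.r0)
SC (3): <0 1> <1 0> <1 1>
SC∖claimed = {<1 0>}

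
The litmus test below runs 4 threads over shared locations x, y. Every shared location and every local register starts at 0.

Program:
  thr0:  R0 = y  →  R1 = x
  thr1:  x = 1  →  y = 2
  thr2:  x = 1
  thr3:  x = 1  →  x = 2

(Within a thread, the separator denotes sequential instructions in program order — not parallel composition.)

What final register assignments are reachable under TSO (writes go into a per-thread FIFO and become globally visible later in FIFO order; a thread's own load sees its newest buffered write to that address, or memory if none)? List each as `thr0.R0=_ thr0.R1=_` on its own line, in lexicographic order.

thr0.R0=0 thr0.R1=0
thr0.R0=0 thr0.R1=1
thr0.R0=0 thr0.R1=2
thr0.R0=2 thr0.R1=1
thr0.R0=2 thr0.R1=2

outcome vector order: (thr0.R0,thr0.R1)
|TSO outcomes| = 5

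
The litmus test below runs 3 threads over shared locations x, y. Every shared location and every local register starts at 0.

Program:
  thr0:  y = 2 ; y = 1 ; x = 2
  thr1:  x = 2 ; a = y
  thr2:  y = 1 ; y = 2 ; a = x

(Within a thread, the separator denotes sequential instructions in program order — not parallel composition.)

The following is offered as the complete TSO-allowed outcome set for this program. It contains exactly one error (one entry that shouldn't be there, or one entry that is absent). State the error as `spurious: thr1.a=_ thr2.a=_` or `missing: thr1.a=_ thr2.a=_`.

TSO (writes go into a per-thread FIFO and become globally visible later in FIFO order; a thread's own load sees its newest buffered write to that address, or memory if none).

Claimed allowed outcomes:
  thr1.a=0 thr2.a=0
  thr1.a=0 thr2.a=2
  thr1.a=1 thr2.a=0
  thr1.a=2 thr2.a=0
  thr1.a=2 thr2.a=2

outcome vector order: (thr1.a,thr2.a)
TSO: 6 outcomes — {00 02 10 12 20 22}
TSO∖claimed = {12}

missing: thr1.a=1 thr2.a=2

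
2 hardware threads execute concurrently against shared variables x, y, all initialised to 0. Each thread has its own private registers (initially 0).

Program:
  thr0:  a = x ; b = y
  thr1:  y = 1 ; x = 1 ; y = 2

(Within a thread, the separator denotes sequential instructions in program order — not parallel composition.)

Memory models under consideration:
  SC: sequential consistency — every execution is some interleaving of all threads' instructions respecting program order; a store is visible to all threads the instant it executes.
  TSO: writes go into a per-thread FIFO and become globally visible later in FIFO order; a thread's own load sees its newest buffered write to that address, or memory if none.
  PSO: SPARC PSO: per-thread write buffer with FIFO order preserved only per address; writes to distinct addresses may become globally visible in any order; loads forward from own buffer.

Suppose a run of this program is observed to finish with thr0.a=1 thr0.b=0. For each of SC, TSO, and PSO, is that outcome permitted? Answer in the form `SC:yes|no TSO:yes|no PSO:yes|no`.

SC:no TSO:no PSO:yes

outcome vector order: (thr0.a,thr0.b)
[SC] allowed = {(0,0); (0,1); (0,2); (1,1); (1,2)}
[TSO] allowed = {(0,0); (0,1); (0,2); (1,1); (1,2)}
[PSO] allowed = {(0,0); (0,1); (0,2); (1,0); (1,1); (1,2)}
target (1,0) ∈ {PSO}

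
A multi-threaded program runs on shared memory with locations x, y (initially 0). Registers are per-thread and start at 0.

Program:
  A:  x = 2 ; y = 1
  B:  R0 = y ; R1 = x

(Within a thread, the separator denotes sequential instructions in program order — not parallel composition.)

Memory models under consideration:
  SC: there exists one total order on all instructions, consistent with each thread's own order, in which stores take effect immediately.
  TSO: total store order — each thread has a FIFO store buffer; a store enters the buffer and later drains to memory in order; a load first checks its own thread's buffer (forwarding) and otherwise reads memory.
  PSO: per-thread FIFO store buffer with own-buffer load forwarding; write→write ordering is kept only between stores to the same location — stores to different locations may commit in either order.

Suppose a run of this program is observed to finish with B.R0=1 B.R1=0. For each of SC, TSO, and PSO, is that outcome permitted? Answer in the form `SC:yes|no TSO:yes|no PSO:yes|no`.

SC:no TSO:no PSO:yes

outcome vector order: (B.R0,B.R1)
[SC] allowed = {(0,0); (0,2); (1,2)}
[TSO] allowed = {(0,0); (0,2); (1,2)}
[PSO] allowed = {(0,0); (0,2); (1,0); (1,2)}
target (1,0) ∈ {PSO}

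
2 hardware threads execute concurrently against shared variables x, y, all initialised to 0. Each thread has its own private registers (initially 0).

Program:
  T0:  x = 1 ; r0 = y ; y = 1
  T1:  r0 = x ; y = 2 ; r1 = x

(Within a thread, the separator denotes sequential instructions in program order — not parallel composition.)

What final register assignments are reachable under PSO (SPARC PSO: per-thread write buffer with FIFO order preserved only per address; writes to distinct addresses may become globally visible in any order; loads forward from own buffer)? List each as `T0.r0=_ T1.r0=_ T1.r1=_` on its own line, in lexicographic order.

outcome vector order: (T0.r0,T1.r0,T1.r1)
|PSO outcomes| = 6

T0.r0=0 T1.r0=0 T1.r1=0
T0.r0=0 T1.r0=0 T1.r1=1
T0.r0=0 T1.r0=1 T1.r1=1
T0.r0=2 T1.r0=0 T1.r1=0
T0.r0=2 T1.r0=0 T1.r1=1
T0.r0=2 T1.r0=1 T1.r1=1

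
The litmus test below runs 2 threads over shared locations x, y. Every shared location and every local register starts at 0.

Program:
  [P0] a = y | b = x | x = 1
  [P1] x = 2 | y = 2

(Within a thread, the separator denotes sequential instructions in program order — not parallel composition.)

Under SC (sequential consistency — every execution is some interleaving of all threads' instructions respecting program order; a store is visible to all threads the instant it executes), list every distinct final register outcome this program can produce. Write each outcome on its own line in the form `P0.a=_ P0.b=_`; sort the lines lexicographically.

P0.a=0 P0.b=0
P0.a=0 P0.b=2
P0.a=2 P0.b=2

outcome vector order: (P0.a,P0.b)
|SC outcomes| = 3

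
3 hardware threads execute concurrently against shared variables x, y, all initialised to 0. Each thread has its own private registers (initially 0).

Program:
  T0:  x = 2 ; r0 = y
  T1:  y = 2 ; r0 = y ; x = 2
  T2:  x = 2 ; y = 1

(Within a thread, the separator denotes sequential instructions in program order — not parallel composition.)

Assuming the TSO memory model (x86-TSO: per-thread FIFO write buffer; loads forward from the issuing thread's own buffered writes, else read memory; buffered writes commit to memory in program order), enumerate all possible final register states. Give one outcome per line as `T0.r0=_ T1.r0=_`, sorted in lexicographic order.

outcome vector order: (T0.r0,T1.r0)
|TSO outcomes| = 6

T0.r0=0 T1.r0=1
T0.r0=0 T1.r0=2
T0.r0=1 T1.r0=1
T0.r0=1 T1.r0=2
T0.r0=2 T1.r0=1
T0.r0=2 T1.r0=2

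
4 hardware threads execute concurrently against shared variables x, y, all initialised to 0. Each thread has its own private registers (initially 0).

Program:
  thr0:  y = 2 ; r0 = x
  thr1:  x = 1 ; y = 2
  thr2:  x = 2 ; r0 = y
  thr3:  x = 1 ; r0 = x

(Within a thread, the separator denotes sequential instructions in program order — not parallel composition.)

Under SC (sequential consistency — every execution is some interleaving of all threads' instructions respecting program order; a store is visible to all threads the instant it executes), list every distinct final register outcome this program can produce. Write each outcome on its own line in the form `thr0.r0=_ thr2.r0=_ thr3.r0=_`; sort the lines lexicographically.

thr0.r0=0 thr2.r0=2 thr3.r0=1
thr0.r0=0 thr2.r0=2 thr3.r0=2
thr0.r0=1 thr2.r0=0 thr3.r0=1
thr0.r0=1 thr2.r0=0 thr3.r0=2
thr0.r0=1 thr2.r0=2 thr3.r0=1
thr0.r0=1 thr2.r0=2 thr3.r0=2
thr0.r0=2 thr2.r0=0 thr3.r0=1
thr0.r0=2 thr2.r0=0 thr3.r0=2
thr0.r0=2 thr2.r0=2 thr3.r0=1
thr0.r0=2 thr2.r0=2 thr3.r0=2

outcome vector order: (thr0.r0,thr2.r0,thr3.r0)
|SC outcomes| = 10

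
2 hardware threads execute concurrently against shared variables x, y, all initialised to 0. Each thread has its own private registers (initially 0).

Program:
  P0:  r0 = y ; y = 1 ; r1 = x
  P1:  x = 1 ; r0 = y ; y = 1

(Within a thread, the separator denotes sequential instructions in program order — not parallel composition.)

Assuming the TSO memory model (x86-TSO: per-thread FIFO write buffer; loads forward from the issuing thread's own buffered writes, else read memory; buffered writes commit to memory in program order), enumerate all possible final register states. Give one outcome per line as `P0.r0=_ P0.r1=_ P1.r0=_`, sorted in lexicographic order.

outcome vector order: (P0.r0,P0.r1,P1.r0)
|TSO outcomes| = 5

P0.r0=0 P0.r1=0 P1.r0=0
P0.r0=0 P0.r1=0 P1.r0=1
P0.r0=0 P0.r1=1 P1.r0=0
P0.r0=0 P0.r1=1 P1.r0=1
P0.r0=1 P0.r1=1 P1.r0=0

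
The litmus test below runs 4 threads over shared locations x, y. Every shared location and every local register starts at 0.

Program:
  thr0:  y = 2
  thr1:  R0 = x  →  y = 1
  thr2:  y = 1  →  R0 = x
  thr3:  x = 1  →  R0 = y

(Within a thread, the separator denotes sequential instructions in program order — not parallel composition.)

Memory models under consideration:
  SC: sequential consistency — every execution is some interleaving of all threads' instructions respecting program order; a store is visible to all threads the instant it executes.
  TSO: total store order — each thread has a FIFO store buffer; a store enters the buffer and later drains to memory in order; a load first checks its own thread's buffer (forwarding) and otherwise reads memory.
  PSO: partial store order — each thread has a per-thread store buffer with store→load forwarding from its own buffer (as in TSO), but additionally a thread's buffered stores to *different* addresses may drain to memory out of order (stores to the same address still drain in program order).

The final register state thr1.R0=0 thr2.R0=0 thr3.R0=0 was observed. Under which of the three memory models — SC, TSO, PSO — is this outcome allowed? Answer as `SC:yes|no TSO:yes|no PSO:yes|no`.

outcome vector order: (thr1.R0,thr2.R0,thr3.R0)
SC (10): (0,0,1), (0,0,2), (0,1,0), (0,1,1), (0,1,2), (1,0,1), (1,0,2), (1,1,0), (1,1,1), (1,1,2)
TSO (12): (0,0,0), (0,0,1), (0,0,2), (0,1,0), (0,1,1), (0,1,2), (1,0,0), (1,0,1), (1,0,2), (1,1,0), (1,1,1), (1,1,2)
PSO (12): (0,0,0), (0,0,1), (0,0,2), (0,1,0), (0,1,1), (0,1,2), (1,0,0), (1,0,1), (1,0,2), (1,1,0), (1,1,1), (1,1,2)
target (0,0,0) ∈ {TSO,PSO}

SC:no TSO:yes PSO:yes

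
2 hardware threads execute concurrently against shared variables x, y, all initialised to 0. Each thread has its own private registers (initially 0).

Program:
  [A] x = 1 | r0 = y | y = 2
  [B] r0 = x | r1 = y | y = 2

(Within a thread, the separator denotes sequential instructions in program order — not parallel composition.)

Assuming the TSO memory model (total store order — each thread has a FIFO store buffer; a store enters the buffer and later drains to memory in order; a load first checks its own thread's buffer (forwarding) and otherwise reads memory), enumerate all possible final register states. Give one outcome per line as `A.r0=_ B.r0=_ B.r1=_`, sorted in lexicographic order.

outcome vector order: (A.r0,B.r0,B.r1)
|TSO outcomes| = 6

A.r0=0 B.r0=0 B.r1=0
A.r0=0 B.r0=0 B.r1=2
A.r0=0 B.r0=1 B.r1=0
A.r0=0 B.r0=1 B.r1=2
A.r0=2 B.r0=0 B.r1=0
A.r0=2 B.r0=1 B.r1=0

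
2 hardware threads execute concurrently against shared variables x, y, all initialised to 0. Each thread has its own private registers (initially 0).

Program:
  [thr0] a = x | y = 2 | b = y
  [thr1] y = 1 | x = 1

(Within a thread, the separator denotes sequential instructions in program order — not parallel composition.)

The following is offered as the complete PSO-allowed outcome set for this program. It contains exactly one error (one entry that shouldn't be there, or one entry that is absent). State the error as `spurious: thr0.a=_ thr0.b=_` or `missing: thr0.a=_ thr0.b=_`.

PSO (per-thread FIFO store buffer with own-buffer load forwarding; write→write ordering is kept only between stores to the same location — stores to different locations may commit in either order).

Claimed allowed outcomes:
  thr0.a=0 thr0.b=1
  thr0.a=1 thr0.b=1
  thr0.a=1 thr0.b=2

missing: thr0.a=0 thr0.b=2

outcome vector order: (thr0.a,thr0.b)
[PSO] allowed = {01, 02, 11, 12}
PSO∖claimed = {02}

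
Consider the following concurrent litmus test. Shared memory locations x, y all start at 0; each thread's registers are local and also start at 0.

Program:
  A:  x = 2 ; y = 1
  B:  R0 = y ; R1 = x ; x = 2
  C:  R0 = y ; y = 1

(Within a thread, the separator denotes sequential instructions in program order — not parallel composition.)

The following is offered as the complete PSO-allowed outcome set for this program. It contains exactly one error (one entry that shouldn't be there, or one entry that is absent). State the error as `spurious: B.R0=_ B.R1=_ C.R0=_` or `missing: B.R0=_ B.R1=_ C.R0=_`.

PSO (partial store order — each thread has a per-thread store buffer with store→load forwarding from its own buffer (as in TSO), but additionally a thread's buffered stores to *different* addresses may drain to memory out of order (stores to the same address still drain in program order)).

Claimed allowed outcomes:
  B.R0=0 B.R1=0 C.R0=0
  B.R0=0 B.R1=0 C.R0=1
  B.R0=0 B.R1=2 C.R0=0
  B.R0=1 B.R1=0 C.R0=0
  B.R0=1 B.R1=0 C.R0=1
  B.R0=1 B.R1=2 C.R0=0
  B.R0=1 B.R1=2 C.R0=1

outcome vector order: (B.R0,B.R1,C.R0)
PSO: 8 outcomes — {<0 0 0>; <0 0 1>; <0 2 0>; <0 2 1>; <1 0 0>; <1 0 1>; <1 2 0>; <1 2 1>}
PSO∖claimed = {<0 2 1>}

missing: B.R0=0 B.R1=2 C.R0=1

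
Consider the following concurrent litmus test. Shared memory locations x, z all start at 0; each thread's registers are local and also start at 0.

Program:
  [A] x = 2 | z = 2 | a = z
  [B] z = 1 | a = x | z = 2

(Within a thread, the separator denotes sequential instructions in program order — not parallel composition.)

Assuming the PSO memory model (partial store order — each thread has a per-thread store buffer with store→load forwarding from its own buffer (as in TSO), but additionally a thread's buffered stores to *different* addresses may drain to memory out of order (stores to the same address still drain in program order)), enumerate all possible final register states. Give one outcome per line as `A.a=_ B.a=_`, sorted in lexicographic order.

outcome vector order: (A.a,B.a)
|PSO outcomes| = 4

A.a=1 B.a=0
A.a=1 B.a=2
A.a=2 B.a=0
A.a=2 B.a=2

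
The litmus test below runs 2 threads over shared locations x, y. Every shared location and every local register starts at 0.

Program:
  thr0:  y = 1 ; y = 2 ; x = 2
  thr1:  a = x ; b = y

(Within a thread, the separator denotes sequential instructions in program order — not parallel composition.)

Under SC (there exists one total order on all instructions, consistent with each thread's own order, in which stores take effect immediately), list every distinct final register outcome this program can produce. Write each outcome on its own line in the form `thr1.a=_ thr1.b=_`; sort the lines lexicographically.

thr1.a=0 thr1.b=0
thr1.a=0 thr1.b=1
thr1.a=0 thr1.b=2
thr1.a=2 thr1.b=2

outcome vector order: (thr1.a,thr1.b)
|SC outcomes| = 4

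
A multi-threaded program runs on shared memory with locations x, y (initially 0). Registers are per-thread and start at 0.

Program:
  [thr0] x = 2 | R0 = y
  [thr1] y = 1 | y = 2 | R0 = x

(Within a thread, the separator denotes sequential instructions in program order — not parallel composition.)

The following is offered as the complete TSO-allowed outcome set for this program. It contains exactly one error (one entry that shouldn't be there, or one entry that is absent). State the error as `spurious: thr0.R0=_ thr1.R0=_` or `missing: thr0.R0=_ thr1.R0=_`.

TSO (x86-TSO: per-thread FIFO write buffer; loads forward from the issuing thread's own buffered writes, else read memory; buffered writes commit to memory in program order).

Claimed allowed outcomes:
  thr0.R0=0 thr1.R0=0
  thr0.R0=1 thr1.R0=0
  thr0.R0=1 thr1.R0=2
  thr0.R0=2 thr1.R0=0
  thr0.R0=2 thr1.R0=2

missing: thr0.R0=0 thr1.R0=2

outcome vector order: (thr0.R0,thr1.R0)
TSO (6): (0,0); (0,2); (1,0); (1,2); (2,0); (2,2)
TSO∖claimed = {(0,2)}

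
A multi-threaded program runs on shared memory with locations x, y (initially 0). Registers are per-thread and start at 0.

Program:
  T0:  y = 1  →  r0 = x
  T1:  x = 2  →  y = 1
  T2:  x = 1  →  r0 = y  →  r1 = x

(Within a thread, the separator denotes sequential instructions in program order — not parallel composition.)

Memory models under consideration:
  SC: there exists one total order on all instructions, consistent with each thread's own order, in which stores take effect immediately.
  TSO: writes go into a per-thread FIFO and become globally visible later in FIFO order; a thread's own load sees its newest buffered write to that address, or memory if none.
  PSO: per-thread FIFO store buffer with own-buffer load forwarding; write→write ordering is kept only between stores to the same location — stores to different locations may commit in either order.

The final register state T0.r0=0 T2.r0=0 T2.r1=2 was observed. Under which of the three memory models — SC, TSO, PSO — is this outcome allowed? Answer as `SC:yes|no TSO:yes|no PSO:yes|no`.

SC:no TSO:yes PSO:yes

outcome vector order: (T0.r0,T2.r0,T2.r1)
SC (10): <0 1 1>, <0 1 2>, <1 0 1>, <1 0 2>, <1 1 1>, <1 1 2>, <2 0 1>, <2 0 2>, <2 1 1>, <2 1 2>
TSO (12): <0 0 1>, <0 0 2>, <0 1 1>, <0 1 2>, <1 0 1>, <1 0 2>, <1 1 1>, <1 1 2>, <2 0 1>, <2 0 2>, <2 1 1>, <2 1 2>
PSO (12): <0 0 1>, <0 0 2>, <0 1 1>, <0 1 2>, <1 0 1>, <1 0 2>, <1 1 1>, <1 1 2>, <2 0 1>, <2 0 2>, <2 1 1>, <2 1 2>
target <0 0 2> ∈ {TSO,PSO}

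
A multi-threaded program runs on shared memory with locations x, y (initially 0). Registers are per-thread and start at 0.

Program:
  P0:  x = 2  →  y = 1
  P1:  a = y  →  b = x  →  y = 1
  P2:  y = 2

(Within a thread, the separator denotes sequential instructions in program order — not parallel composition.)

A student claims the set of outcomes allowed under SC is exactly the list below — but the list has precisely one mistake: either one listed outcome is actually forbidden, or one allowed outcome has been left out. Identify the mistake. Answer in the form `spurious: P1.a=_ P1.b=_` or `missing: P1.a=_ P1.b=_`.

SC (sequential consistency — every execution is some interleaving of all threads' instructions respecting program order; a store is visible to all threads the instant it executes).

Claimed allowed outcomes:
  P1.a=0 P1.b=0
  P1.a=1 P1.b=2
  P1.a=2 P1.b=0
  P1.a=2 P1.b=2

missing: P1.a=0 P1.b=2

outcome vector order: (P1.a,P1.b)
SC: 5 outcomes — {0/0; 0/2; 1/2; 2/0; 2/2}
SC∖claimed = {0/2}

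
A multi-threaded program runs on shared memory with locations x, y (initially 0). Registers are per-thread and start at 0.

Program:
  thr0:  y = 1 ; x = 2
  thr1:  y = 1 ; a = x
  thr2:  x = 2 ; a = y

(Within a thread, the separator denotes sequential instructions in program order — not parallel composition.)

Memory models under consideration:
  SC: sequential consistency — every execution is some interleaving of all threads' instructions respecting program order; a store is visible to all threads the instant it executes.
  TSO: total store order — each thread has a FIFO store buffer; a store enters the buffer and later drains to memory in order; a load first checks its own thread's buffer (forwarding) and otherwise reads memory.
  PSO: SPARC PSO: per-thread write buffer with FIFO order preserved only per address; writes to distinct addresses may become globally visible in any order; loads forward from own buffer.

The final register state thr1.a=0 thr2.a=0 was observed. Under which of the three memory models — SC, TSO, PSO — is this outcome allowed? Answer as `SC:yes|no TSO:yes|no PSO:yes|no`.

outcome vector order: (thr1.a,thr2.a)
SC: 3 outcomes — {01 20 21}
TSO: 4 outcomes — {00 01 20 21}
PSO: 4 outcomes — {00 01 20 21}
target 00 ∈ {TSO,PSO}

SC:no TSO:yes PSO:yes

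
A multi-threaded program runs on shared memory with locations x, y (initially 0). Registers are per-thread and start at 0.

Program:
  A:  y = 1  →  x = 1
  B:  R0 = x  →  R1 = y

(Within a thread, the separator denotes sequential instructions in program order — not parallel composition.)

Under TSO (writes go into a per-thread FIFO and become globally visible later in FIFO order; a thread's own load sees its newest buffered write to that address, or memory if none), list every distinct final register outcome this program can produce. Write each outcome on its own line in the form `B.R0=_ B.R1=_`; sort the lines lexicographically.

outcome vector order: (B.R0,B.R1)
|TSO outcomes| = 3

B.R0=0 B.R1=0
B.R0=0 B.R1=1
B.R0=1 B.R1=1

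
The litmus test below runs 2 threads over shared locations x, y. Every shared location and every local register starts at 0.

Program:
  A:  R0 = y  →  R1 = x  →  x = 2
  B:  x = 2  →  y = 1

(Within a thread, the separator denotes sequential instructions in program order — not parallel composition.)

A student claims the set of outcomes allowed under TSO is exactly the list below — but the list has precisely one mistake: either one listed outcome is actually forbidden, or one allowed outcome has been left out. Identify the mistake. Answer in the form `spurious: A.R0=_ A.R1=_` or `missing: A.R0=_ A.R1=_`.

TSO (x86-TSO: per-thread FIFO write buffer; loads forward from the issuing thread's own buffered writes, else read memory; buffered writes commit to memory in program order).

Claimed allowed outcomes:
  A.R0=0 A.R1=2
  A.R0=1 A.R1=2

missing: A.R0=0 A.R1=0

outcome vector order: (A.R0,A.R1)
under TSO → 0/0; 0/2; 1/2
TSO∖claimed = {0/0}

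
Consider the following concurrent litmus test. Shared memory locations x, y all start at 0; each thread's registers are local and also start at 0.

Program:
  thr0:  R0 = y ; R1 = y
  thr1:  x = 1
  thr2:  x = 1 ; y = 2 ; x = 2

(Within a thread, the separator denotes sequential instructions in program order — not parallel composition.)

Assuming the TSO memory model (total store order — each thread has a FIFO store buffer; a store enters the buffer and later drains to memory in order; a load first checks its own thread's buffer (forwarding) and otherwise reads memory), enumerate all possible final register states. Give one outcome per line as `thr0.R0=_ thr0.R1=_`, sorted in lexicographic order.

thr0.R0=0 thr0.R1=0
thr0.R0=0 thr0.R1=2
thr0.R0=2 thr0.R1=2

outcome vector order: (thr0.R0,thr0.R1)
|TSO outcomes| = 3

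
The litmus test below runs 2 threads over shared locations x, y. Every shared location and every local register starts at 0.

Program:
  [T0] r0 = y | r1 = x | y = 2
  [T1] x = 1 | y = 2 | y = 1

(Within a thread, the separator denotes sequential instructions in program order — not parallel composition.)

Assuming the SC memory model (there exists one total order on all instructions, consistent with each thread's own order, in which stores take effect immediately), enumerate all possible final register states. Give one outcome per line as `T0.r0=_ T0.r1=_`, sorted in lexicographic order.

T0.r0=0 T0.r1=0
T0.r0=0 T0.r1=1
T0.r0=1 T0.r1=1
T0.r0=2 T0.r1=1

outcome vector order: (T0.r0,T0.r1)
|SC outcomes| = 4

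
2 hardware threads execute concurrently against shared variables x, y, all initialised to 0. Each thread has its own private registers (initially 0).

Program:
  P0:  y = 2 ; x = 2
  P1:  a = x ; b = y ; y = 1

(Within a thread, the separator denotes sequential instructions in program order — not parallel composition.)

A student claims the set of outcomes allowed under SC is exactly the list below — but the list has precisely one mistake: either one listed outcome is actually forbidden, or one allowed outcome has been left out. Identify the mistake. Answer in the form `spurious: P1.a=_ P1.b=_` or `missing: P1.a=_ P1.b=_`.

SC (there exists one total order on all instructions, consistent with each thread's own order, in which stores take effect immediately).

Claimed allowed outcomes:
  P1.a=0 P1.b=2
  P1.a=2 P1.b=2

outcome vector order: (P1.a,P1.b)
under SC → 0/0, 0/2, 2/2
SC∖claimed = {0/0}

missing: P1.a=0 P1.b=0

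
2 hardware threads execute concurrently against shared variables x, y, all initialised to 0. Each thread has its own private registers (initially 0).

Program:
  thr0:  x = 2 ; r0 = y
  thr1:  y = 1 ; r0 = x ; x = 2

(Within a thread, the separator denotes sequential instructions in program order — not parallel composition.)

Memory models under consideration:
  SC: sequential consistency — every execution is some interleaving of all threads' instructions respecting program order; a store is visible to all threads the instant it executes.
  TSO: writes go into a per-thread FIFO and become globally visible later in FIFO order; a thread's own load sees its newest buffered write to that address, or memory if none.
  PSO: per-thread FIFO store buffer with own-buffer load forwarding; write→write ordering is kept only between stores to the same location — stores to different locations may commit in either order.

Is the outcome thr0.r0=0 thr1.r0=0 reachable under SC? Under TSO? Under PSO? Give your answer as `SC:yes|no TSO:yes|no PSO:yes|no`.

SC:no TSO:yes PSO:yes

outcome vector order: (thr0.r0,thr1.r0)
SC (3): (0,2), (1,0), (1,2)
TSO (4): (0,0), (0,2), (1,0), (1,2)
PSO (4): (0,0), (0,2), (1,0), (1,2)
target (0,0) ∈ {TSO,PSO}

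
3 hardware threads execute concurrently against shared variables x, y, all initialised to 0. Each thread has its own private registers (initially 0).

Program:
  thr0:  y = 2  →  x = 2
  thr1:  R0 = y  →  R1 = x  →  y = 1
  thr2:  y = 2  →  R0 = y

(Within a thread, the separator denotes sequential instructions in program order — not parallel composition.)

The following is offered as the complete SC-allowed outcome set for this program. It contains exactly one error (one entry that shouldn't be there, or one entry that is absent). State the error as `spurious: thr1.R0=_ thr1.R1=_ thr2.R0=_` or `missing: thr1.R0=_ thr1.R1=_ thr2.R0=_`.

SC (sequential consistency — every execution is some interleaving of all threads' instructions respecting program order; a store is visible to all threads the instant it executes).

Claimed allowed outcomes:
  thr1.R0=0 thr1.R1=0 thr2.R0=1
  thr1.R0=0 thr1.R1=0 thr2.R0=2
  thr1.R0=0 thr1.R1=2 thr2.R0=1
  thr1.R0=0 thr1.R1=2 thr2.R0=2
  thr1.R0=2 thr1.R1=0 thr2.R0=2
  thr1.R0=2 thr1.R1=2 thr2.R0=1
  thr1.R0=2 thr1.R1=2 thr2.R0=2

outcome vector order: (thr1.R0,thr1.R1,thr2.R0)
SC (8): 0/0/1; 0/0/2; 0/2/1; 0/2/2; 2/0/1; 2/0/2; 2/2/1; 2/2/2
SC∖claimed = {2/0/1}

missing: thr1.R0=2 thr1.R1=0 thr2.R0=1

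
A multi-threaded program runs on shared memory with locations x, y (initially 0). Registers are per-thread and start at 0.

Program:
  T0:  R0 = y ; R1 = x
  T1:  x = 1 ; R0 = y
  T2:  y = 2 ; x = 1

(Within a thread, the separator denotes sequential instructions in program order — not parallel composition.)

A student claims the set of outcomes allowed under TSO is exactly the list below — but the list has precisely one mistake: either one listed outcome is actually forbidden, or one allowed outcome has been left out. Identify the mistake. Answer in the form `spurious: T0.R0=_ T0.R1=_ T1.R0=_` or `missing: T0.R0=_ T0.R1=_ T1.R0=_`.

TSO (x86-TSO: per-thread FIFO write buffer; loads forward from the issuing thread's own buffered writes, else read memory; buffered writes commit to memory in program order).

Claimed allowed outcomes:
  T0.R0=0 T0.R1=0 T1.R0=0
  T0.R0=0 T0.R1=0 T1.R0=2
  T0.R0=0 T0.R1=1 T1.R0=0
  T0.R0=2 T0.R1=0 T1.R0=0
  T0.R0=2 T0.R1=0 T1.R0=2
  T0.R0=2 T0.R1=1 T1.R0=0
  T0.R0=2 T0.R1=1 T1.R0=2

missing: T0.R0=0 T0.R1=1 T1.R0=2

outcome vector order: (T0.R0,T0.R1,T1.R0)
TSO (8): <0 0 0> <0 0 2> <0 1 0> <0 1 2> <2 0 0> <2 0 2> <2 1 0> <2 1 2>
TSO∖claimed = {<0 1 2>}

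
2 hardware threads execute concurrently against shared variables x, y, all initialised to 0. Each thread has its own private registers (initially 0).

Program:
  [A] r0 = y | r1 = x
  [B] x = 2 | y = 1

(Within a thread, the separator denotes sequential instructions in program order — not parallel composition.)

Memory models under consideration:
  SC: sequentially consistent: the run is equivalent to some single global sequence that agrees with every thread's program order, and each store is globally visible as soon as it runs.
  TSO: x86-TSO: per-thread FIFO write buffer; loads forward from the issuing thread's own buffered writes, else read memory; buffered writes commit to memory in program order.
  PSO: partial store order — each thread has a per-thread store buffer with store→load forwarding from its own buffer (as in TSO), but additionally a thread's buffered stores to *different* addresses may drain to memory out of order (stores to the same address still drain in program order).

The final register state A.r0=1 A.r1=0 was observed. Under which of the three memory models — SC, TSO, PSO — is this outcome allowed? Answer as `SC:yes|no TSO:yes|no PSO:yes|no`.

outcome vector order: (A.r0,A.r1)
[SC] allowed = {00, 02, 12}
[TSO] allowed = {00, 02, 12}
[PSO] allowed = {00, 02, 10, 12}
target 10 ∈ {PSO}

SC:no TSO:no PSO:yes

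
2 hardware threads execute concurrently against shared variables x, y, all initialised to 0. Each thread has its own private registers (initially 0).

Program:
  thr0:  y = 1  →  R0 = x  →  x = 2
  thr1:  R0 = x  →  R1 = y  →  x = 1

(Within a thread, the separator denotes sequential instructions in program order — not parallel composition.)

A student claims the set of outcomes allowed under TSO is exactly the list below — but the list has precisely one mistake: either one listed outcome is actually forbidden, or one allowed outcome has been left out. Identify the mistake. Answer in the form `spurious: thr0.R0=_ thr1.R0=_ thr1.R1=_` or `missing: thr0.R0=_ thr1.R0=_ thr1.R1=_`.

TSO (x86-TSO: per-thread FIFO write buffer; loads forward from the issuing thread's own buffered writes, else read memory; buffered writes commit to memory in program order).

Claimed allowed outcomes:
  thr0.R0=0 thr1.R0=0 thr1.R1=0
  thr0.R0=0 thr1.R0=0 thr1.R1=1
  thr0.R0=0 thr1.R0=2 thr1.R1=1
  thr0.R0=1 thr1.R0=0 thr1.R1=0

outcome vector order: (thr0.R0,thr1.R0,thr1.R1)
[TSO] allowed = {<0 0 0>; <0 0 1>; <0 2 1>; <1 0 0>; <1 0 1>}
TSO∖claimed = {<1 0 1>}

missing: thr0.R0=1 thr1.R0=0 thr1.R1=1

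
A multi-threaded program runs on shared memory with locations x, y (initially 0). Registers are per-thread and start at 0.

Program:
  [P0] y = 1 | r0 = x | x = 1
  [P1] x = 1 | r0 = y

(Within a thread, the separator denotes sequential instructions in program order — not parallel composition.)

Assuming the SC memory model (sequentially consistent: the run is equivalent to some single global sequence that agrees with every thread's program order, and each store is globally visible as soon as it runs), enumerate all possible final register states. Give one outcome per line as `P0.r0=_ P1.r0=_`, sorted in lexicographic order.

outcome vector order: (P0.r0,P1.r0)
|SC outcomes| = 3

P0.r0=0 P1.r0=1
P0.r0=1 P1.r0=0
P0.r0=1 P1.r0=1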